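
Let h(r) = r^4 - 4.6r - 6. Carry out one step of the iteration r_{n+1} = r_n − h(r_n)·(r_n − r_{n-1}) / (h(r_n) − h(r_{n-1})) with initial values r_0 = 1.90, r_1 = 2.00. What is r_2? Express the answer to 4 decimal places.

h(1.90) = -1.707900, h(2.00) = 0.800000
r_2 = 2.000000 − 0.800000·(2.000000 − 1.900000) / (0.800000 − (-1.707900)) = 2.000000 − (0.080000)/(2.507900) = 1.968101

1.9681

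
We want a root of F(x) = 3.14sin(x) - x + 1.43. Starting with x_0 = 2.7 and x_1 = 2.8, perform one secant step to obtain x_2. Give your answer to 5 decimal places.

F(2.7) = 0.0719728, F(2.8) = -0.3181372
x_2 = 2.8000000 − (-0.3181372)·(2.8000000 − 2.7000000) / (-0.3181372 − 0.0719728) = 2.8000000 − (-0.0318137)/(-0.3901100) = 2.7184494

2.71845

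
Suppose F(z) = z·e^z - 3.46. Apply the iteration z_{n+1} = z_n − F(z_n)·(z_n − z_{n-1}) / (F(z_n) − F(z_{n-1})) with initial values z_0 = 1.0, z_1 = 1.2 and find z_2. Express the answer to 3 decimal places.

F(1.0) = -0.74172, F(1.2) = 0.52414
z_2 = 1.20000 − 0.52414·(1.20000 − 1.00000) / (0.52414 − (-0.74172)) = 1.20000 − (0.10483)/(1.26586) = 1.11719

1.117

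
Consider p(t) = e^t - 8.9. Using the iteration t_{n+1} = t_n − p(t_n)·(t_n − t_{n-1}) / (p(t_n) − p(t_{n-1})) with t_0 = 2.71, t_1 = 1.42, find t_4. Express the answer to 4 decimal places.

p(2.71) = 6.129276, p(1.42) = -4.762880
t_2 = 1.420000 − (-4.762880)·(1.420000 − 2.710000) / (-4.762880 − 6.129276) = 1.420000 − (6.144115)/(-10.892155) = 1.984086
p(1.984086) = -1.627601
t_3 = 1.984086 − (-1.627601)·(1.984086 − 1.420000) / (-1.627601 − (-4.762880)) = 1.984086 − (-0.918107)/(3.135279) = 2.276917
p(2.276917) = 0.846589
t_4 = 2.276917 − 0.846589·(2.276917 − 1.984086) / (0.846589 − (-1.627601)) = 2.276917 − (0.247908)/(2.474190) = 2.176720

2.1767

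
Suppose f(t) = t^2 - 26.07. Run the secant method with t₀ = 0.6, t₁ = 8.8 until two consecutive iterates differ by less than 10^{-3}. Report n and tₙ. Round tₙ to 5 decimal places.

f(0.6) = -25.7100000, f(8.8) = 51.3700000
t₂ = 8.8000000 − 51.3700000·(8.2000000)/(77.0800000) = 3.3351064;  |Δ| = 5.4648936
f(3.3351064) = -14.9470654
t₃ = 3.3351064 − (-14.9470654)·(-5.4648936)/(-66.3170654) = 4.5668274;  |Δ| = 1.2317210
f(4.5668274) = -5.2140876
t₄ = 4.5668274 − (-5.2140876)·(1.2317210)/(9.7329778) = 5.2266770;  |Δ| = 0.6598496
f(5.2266770) = 1.2481520
t₅ = 5.2266770 − 1.2481520·(0.6598496)/(6.4622397) = 5.0992300;  |Δ| = 0.1274469
f(5.0992300) = -0.0678531
t₆ = 5.0992300 − (-0.0678531)·(-0.1274469)/(-1.3160051) = 5.1058012;  |Δ| = 0.0065711
f(5.1058012) = -0.0007943
t₇ = 5.1058012 − (-0.0007943)·(0.0065711)/(0.0670588) = 5.1058790;  |Δ| = 0.0000778
|t₇ − t₆| = 0.0000778 < 10^{-3}

n = 7, tₙ = 5.10588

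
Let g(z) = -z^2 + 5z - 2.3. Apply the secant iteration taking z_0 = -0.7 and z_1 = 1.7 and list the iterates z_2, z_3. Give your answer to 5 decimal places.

g(-0.7) = -6.2900000, g(1.7) = 3.3100000
z_2 = 1.7000000 − 3.3100000·(1.7000000 − (-0.7000000)) / (3.3100000 − (-6.2900000)) = 1.7000000 − (7.9440000)/(9.6000000) = 0.8725000
g(0.8725000) = 1.3012437
z_3 = 0.8725000 − 1.3012437·(0.8725000 − 1.7000000) / (1.3012437 − 3.3100000) = 0.8725000 − (-1.0767792)/(-2.0087563) = 0.3364573

0.87250, 0.33646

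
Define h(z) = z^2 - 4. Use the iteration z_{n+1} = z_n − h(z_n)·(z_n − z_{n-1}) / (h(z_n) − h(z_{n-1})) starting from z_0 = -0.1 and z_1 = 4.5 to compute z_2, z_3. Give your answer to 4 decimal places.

h(-0.1) = -3.990000, h(4.5) = 16.250000
z_2 = 4.500000 − 16.250000·(4.500000 − (-0.100000)) / (16.250000 − (-3.990000)) = 4.500000 − (74.750000)/(20.240000) = 0.806818
h(0.806818) = -3.349044
z_3 = 0.806818 − (-3.349044)·(0.806818 − 4.500000) / (-3.349044 − 16.250000) = 0.806818 − (12.368630)/(-19.599044) = 1.437901

0.8068, 1.4379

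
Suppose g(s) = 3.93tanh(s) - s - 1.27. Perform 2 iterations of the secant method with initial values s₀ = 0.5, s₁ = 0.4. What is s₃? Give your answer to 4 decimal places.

g(0.5) = 0.046120, g(0.4) = -0.176801
s₂ = 0.400000 − (-0.176801)·(0.400000 − 0.500000) / (-0.176801 − 0.046120) = 0.400000 − (0.017680)/(-0.222921) = 0.479311
g(0.479311) = 0.002257
s₃ = 0.479311 − 0.002257·(0.479311 − 0.400000) / (0.002257 − (-0.176801)) = 0.479311 − (0.000179)/(0.179057) = 0.478311

0.4783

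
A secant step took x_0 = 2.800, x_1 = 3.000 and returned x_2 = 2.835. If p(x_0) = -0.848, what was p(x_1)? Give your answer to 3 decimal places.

The secant line through (2.800, -0.848) and (3.000, p(x_1)) crosses zero at x_2 = 2.835.
So (2.800, -0.848), (3.000, p(x_1)), (2.835, 0) are collinear:
p(x_1) = -0.848 · (3.000 − 2.835) / (2.800 − 2.835) = -0.848 · (0.16500)/(-0.03500) = 3.99771

3.998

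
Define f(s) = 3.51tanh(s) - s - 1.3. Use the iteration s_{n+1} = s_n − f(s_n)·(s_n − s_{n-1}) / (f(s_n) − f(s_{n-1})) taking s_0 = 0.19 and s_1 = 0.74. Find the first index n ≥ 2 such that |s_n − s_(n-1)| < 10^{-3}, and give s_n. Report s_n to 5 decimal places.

f(0.19) = -0.8310108, f(0.74) = 0.1682995
s_2 = 0.7400000 − 0.1682995·(0.5500000)/(0.9993103) = 0.6473714;  |Δ| = 0.0926286
f(0.6473714) = 0.0529697
s_3 = 0.6473714 − 0.0529697·(-0.0926286)/(-0.1153298) = 0.6048281;  |Δ| = 0.0425433
f(0.6048281) = -0.0077565
s_4 = 0.6048281 − (-0.0077565)·(-0.0425433)/(-0.0607262) = 0.6102621;  |Δ| = 0.0054340
f(0.6102621) = 0.0002716
s_5 = 0.6102621 − 0.0002716·(0.0054340)/(0.0080281) = 0.6100783;  |Δ| = 0.0001838
|s_5 − s_4| = 0.0001838 < 10^{-3}

n = 5, s_n = 0.61008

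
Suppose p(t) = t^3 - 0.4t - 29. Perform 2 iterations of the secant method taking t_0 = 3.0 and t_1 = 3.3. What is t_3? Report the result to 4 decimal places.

3.1153

p(3.0) = -3.200000, p(3.3) = 5.617000
t_2 = 3.300000 − 5.617000·(3.300000 − 3.000000) / (5.617000 − (-3.200000)) = 3.300000 − (1.685100)/(8.817000) = 3.108881
p(3.108881) = -0.195791
t_3 = 3.108881 − (-0.195791)·(3.108881 − 3.300000) / (-0.195791 − 5.617000) = 3.108881 − (0.037420)/(-5.812791) = 3.115318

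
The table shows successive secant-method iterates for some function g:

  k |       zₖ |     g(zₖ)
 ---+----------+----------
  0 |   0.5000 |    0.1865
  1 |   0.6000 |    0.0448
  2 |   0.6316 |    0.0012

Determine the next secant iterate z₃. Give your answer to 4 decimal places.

z₃ = 0.6316 − 0.0012·(0.6316 − 0.6000) / (0.0012 − 0.0448)
   = 0.6316 − (0.000038)/(-0.043600) = 0.632470

0.6325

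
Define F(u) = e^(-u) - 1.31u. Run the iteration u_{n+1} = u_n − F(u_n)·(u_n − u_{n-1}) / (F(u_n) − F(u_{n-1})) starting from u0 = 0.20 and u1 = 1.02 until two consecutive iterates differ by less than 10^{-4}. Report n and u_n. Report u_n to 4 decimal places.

n = 5, u_n = 0.4748

F(0.20) = 0.556731, F(1.02) = -0.975605
u2 = 1.020000 − (-0.975605)·(0.820000)/(-1.532336) = 0.497924;  |Δ| = 0.522076
F(0.497924) = -0.044489
u3 = 0.497924 − (-0.044489)·(-0.522076)/(0.931116) = 0.472979;  |Δ| = 0.024945
F(0.472979) = 0.003541
u4 = 0.472979 − 0.003541·(-0.024945)/(0.048030) = 0.474818;  |Δ| = 0.001839
F(0.474818) = -0.000013
u5 = 0.474818 − (-0.000013)·(0.001839)/(-0.003554) = 0.474811;  |Δ| = 0.000007
|u5 − u4| = 0.000007 < 10^{-4}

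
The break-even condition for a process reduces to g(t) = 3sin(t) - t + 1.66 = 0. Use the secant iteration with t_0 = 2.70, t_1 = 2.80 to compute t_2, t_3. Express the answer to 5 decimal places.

2.76420, 2.76454

g(2.70) = 0.2421396, g(2.80) = -0.1350355
t_2 = 2.8000000 − (-0.1350355)·(2.8000000 − 2.7000000) / (-0.1350355 − 0.2421396) = 2.8000000 − (-0.0135036)/(-0.3771752) = 2.7641982
g(2.7641982) = 0.0013004
t_3 = 2.7641982 − 0.0013004·(2.7641982 − 2.8000000) / (0.0013004 − (-0.1350355)) = 2.7641982 − (-0.0000466)/(0.1363360) = 2.7645397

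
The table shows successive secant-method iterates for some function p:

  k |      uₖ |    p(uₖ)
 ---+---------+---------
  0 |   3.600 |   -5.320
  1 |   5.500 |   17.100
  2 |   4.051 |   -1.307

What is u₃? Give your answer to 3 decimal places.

u₃ = 4.051 − (-1.307)·(4.051 − 5.500) / (-1.307 − 17.100)
   = 4.051 − (1.89384)/(-18.40700) = 4.15389

4.154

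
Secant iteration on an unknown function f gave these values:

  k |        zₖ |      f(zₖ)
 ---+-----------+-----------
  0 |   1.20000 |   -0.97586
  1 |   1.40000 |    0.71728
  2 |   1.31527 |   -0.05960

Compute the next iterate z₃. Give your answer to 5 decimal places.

z₃ = 1.31527 − (-0.05960)·(1.31527 − 1.40000) / (-0.05960 − 0.71728)
   = 1.31527 − (0.0050499)/(-0.7768800) = 1.3217702

1.32177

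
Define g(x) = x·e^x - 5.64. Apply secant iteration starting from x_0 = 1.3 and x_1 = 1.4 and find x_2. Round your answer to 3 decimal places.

g(1.3) = -0.86991, g(1.4) = 0.03728
x_2 = 1.40000 − 0.03728·(1.40000 − 1.30000) / (0.03728 − (-0.86991)) = 1.40000 − (0.00373)/(0.90719) = 1.39589

1.396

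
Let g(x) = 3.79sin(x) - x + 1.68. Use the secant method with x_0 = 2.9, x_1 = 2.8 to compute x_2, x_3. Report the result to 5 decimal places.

2.83232, 2.83259

g(2.9) = -0.3132450, g(2.8) = 0.1496051
x_2 = 2.8000000 − 0.1496051·(2.8000000 − 2.9000000) / (0.1496051 − (-0.3132450)) = 2.8000000 − (-0.0149605)/(0.4628501) = 2.8323226
g(2.8323226) = 0.0012148
x_3 = 2.8323226 − 0.0012148·(2.8323226 − 2.8000000) / (0.0012148 − 0.1496051) = 2.8323226 − (0.0000393)/(-0.1483903) = 2.8325872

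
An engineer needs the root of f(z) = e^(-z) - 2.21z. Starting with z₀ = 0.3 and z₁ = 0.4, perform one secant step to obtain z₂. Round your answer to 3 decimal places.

f(0.3) = 0.07782, f(0.4) = -0.21368
z₂ = 0.40000 − (-0.21368)·(0.40000 − 0.30000) / (-0.21368 − 0.07782) = 0.40000 − (-0.02137)/(-0.29150) = 0.32670

0.327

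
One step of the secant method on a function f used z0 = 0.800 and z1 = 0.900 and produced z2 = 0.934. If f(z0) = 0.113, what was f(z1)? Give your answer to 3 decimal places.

0.029

The secant line through (0.800, 0.113) and (0.900, f(z1)) crosses zero at z2 = 0.934.
So (0.800, 0.113), (0.900, f(z1)), (0.934, 0) are collinear:
f(z1) = 0.113 · (0.900 − 0.934) / (0.800 − 0.934) = 0.113 · (-0.03400)/(-0.13400) = 0.02867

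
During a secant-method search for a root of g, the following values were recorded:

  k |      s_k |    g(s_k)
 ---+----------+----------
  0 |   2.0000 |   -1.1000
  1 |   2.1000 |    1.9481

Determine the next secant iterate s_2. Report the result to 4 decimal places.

2.0361

s_2 = 2.1000 − 1.9481·(2.1000 − 2.0000) / (1.9481 − (-1.1000))
   = 2.1000 − (0.194810)/(3.048100) = 2.036088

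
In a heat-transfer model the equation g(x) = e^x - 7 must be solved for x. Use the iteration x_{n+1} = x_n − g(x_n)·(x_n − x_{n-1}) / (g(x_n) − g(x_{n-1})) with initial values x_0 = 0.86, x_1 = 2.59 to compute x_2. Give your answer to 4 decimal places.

1.5915

g(0.86) = -4.636839, g(2.59) = 6.329772
x_2 = 2.590000 − 6.329772·(2.590000 − 0.860000) / (6.329772 − (-4.636839)) = 2.590000 − (10.950505)/(10.966611) = 1.591469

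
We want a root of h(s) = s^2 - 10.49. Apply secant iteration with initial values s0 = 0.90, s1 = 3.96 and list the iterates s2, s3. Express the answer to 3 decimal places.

2.892, 3.202

h(0.90) = -9.68000, h(3.96) = 5.19160
s2 = 3.96000 − 5.19160·(3.96000 − 0.90000) / (5.19160 − (-9.68000)) = 3.96000 − (15.88630)/(14.87160) = 2.89177
h(2.89177) = -2.12767
s3 = 2.89177 − (-2.12767)·(2.89177 − 3.96000) / (-2.12767 − 5.19160) = 2.89177 − (2.27284)/(-7.31927) = 3.20230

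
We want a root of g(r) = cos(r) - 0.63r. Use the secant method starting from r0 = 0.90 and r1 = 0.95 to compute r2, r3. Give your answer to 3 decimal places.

0.938, 0.938

g(0.90) = 0.05461, g(0.95) = -0.01682
r2 = 0.95000 − (-0.01682)·(0.95000 − 0.90000) / (-0.01682 − 0.05461) = 0.95000 − (-0.00084)/(-0.07143) = 0.93823
g(0.93823) = 0.00013
r3 = 0.93823 − 0.00013·(0.93823 − 0.95000) / (0.00013 − (-0.01682)) = 0.93823 − (0.00000)/(0.01695) = 0.93832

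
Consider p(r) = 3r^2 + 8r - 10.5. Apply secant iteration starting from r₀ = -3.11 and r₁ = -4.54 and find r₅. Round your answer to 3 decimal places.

p(-3.11) = -6.36370, p(-4.54) = 15.01480
r₂ = -4.54000 − 15.01480·(-4.54000 − (-3.11000)) / (15.01480 − (-6.36370)) = -4.54000 − (-21.47116)/(21.37850) = -3.53567
p(-3.53567) = -1.28253
r₃ = -3.53567 − (-1.28253)·(-3.53567 − (-4.54000)) / (-1.28253 − 15.01480) = -3.53567 − (-1.28809)/(-16.29733) = -3.61470
p(-3.61470) = -0.21940
r₄ = -3.61470 − (-0.21940)·(-3.61470 − (-3.53567)) / (-0.21940 − (-1.28253)) = -3.61470 − (0.01734)/(1.06313) = -3.63101
p(-3.63101) = 0.00467
r₅ = -3.63101 − 0.00467·(-3.63101 − (-3.61470)) / (0.00467 − (-0.21940)) = -3.63101 − (-0.00008)/(0.22406) = -3.63067

-3.631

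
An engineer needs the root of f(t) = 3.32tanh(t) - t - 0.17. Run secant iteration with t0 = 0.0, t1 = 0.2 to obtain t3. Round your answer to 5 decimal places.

f(0.0) = -0.1700000, f(0.2) = 0.2852861
t2 = 0.2000000 − 0.2852861·(0.2000000 − 0.0000000) / (0.2852861 − (-0.1700000)) = 0.2000000 − (0.0570572)/(0.4552861) = 0.0746783
f(0.0746783) = 0.0027938
t3 = 0.0746783 − 0.0027938·(0.0746783 − 0.2000000) / (0.0027938 − 0.2852861) = 0.0746783 − (-0.0003501)/(-0.2824922) = 0.0734389

0.07344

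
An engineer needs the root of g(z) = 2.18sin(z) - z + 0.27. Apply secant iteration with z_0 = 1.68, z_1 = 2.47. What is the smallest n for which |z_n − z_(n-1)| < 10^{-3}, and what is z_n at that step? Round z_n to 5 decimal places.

n = 5, z_n = 2.12439

g(1.68) = 0.7570142, g(2.47) = -0.8435308
z_2 = 2.4700000 − (-0.8435308)·(0.7900000)/(-1.6005450) = 2.0536485;  |Δ| = 0.4163515
g(2.0536485) = 0.1471214
z_3 = 2.0536485 − 0.1471214·(-0.4163515)/(0.9906523) = 2.1154807;  |Δ| = 0.0618322
g(2.1154807) = 0.0190534
z_4 = 2.1154807 − 0.0190534·(0.0618322)/(-0.1280680) = 2.1246798;  |Δ| = 0.0091991
g(2.1246798) = -0.0006155
z_5 = 2.1246798 − (-0.0006155)·(0.0091991)/(-0.0196689) = 2.1243920;  |Δ| = 0.0002879
|z_5 − z_4| = 0.0002879 < 10^{-3}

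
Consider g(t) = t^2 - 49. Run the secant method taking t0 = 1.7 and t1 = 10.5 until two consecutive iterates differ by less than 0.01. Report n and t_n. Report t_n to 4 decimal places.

g(1.7) = -46.110000, g(10.5) = 61.250000
t2 = 10.500000 − 61.250000·(8.800000)/(107.360000) = 5.479508;  |Δ| = 5.020492
g(5.479508) = -18.974990
t3 = 5.479508 − (-18.974990)·(-5.020492)/(-80.224990) = 6.666966;  |Δ| = 1.187458
g(6.666966) = -4.551566
t4 = 6.666966 − (-4.551566)·(1.187458)/(14.423424) = 7.041689;  |Δ| = 0.374723
g(7.041689) = 0.585385
t5 = 7.041689 − 0.585385·(0.374723)/(5.136951) = 6.998987;  |Δ| = 0.042702
g(6.998987) = -0.014178
t6 = 6.998987 − (-0.014178)·(-0.042702)/(-0.599563) = 6.999997;  |Δ| = 0.001010
|t6 − t5| = 0.001010 < 0.01

n = 6, t_n = 7.0000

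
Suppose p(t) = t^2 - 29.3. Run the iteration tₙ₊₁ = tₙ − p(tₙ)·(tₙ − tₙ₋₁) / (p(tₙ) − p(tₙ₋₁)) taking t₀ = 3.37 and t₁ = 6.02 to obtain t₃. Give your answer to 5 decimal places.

5.40585

p(3.37) = -17.9431000, p(6.02) = 6.9404000
t₂ = 6.0200000 − 6.9404000·(6.0200000 − 3.3700000) / (6.9404000 − (-17.9431000)) = 6.0200000 − (18.3920600)/(24.8835000) = 5.2808733
p(5.2808733) = -1.4123775
t₃ = 5.2808733 − (-1.4123775)·(5.2808733 − 6.0200000) / (-1.4123775 − 6.9404000) = 5.2808733 − (1.0439260)/(-8.3527775) = 5.4058528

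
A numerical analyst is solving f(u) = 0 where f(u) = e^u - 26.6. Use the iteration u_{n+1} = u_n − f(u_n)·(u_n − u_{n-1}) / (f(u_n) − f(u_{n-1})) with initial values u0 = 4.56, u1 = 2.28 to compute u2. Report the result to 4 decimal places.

2.7270

f(4.56) = 68.983480, f(2.28) = -16.823320
u2 = 2.280000 − (-16.823320)·(2.280000 − 4.560000) / (-16.823320 − 68.983480) = 2.280000 − (38.357169)/(-85.806799) = 2.727018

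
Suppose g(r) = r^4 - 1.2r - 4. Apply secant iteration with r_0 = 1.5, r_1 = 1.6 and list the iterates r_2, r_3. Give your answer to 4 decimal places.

g(1.5) = -0.737500, g(1.6) = 0.633600
r_2 = 1.600000 − 0.633600·(1.600000 − 1.500000) / (0.633600 − (-0.737500)) = 1.600000 − (0.063360)/(1.371100) = 1.553789
g(1.553789) = -0.035895
r_3 = 1.553789 − (-0.035895)·(1.553789 − 1.600000) / (-0.035895 − 0.633600) = 1.553789 − (0.001659)/(-0.669495) = 1.556267

1.5538, 1.5563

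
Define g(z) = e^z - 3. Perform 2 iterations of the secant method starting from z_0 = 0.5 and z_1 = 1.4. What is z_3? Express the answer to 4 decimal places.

1.0851

g(0.5) = -1.351279, g(1.4) = 1.055200
z_2 = 1.400000 − 1.055200·(1.400000 − 0.500000) / (1.055200 − (-1.351279)) = 1.400000 − (0.949680)/(2.406479) = 1.005365
g(1.005365) = -0.267095
z_3 = 1.005365 − (-0.267095)·(1.005365 − 1.400000) / (-0.267095 − 1.055200) = 1.005365 − (0.105405)/(-1.322295) = 1.085079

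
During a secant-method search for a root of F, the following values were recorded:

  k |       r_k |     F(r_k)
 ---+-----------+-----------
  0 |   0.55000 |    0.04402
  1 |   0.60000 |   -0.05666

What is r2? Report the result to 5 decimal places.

r2 = 0.60000 − (-0.05666)·(0.60000 − 0.55000) / (-0.05666 − 0.04402)
   = 0.60000 − (-0.0028330)/(-0.1006800) = 0.5718613

0.57186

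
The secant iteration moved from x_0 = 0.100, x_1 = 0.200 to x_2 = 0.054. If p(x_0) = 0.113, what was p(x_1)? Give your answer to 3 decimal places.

0.359

The secant line through (0.100, 0.113) and (0.200, p(x_1)) crosses zero at x_2 = 0.054.
So (0.100, 0.113), (0.200, p(x_1)), (0.054, 0) are collinear:
p(x_1) = 0.113 · (0.200 − 0.054) / (0.100 − 0.054) = 0.113 · (0.14600)/(0.04600) = 0.35865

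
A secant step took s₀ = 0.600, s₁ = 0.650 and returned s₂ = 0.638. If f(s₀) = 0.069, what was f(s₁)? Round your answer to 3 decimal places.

-0.022

The secant line through (0.600, 0.069) and (0.650, f(s₁)) crosses zero at s₂ = 0.638.
So (0.600, 0.069), (0.650, f(s₁)), (0.638, 0) are collinear:
f(s₁) = 0.069 · (0.650 − 0.638) / (0.600 − 0.638) = 0.069 · (0.01200)/(-0.03800) = -0.02179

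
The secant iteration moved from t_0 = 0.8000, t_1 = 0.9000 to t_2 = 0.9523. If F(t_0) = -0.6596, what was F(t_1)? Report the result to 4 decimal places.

The secant line through (0.8000, -0.6596) and (0.9000, F(t_1)) crosses zero at t_2 = 0.9523.
So (0.8000, -0.6596), (0.9000, F(t_1)), (0.9523, 0) are collinear:
F(t_1) = -0.6596 · (0.9000 − 0.9523) / (0.8000 − 0.9523) = -0.6596 · (-0.052300)/(-0.152300) = -0.226507

-0.2265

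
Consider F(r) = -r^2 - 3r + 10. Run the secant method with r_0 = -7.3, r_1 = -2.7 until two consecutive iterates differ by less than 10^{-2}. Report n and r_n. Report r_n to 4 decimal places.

F(-7.3) = -21.390000, F(-2.7) = 10.810000
r_2 = -2.700000 − 10.810000·(4.600000)/(32.200000) = -4.244286;  |Δ| = 1.544286
F(-4.244286) = 4.718896
r_3 = -4.244286 − 4.718896·(-1.544286)/(-6.091104) = -5.440674;  |Δ| = 1.196388
F(-5.440674) = -3.278909
r_4 = -5.440674 − (-3.278909)·(-1.196388)/(-7.997805) = -4.950183;  |Δ| = 0.490490
F(-4.950183) = 0.346236
r_5 = -4.950183 − 0.346236·(0.490490)/(3.625145) = -4.997030;  |Δ| = 0.046847
F(-4.997030) = 0.020783
r_6 = -4.997030 − 0.020783·(-0.046847)/(-0.325453) = -5.000021;  |Δ| = 0.002992
|r_6 − r_5| = 0.002992 < 10^{-2}

n = 6, r_n = -5.0000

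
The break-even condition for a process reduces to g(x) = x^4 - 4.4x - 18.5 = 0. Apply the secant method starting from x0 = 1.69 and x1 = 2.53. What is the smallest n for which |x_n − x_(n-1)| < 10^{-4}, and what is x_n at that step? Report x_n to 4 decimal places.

g(1.69) = -17.778693, g(2.53) = 11.339521
x2 = 2.530000 − 11.339521·(0.840000)/(29.118214) = 2.202878;  |Δ| = 0.327122
g(2.202878) = -4.644228
x3 = 2.202878 − (-4.644228)·(-0.327122)/(-15.983749) = 2.297927;  |Δ| = 0.095048
g(2.297927) = -0.727547
x4 = 2.297927 − (-0.727547)·(0.095048)/(3.916681) = 2.315582;  |Δ| = 0.017656
g(2.315582) = 0.061645
x5 = 2.315582 − 0.061645·(0.017656)/(0.789192) = 2.314203;  |Δ| = 0.001379
g(2.314203) = -0.000718
x6 = 2.314203 − (-0.000718)·(-0.001379)/(-0.062363) = 2.314219;  |Δ| = 0.000016
|x6 − x5| = 0.000016 < 10^{-4}

n = 6, x_n = 2.3142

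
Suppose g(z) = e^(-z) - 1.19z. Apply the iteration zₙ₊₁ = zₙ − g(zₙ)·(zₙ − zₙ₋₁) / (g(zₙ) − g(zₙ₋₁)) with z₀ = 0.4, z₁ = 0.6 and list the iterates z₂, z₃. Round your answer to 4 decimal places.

0.5081, 0.5064

g(0.4) = 0.194320, g(0.6) = -0.165188
z₂ = 0.600000 − (-0.165188)·(0.600000 − 0.400000) / (-0.165188 − 0.194320) = 0.600000 − (-0.033038)/(-0.359508) = 0.508103
g(0.508103) = -0.003007
z₃ = 0.508103 − (-0.003007)·(0.508103 − 0.600000) / (-0.003007 − (-0.165188)) = 0.508103 − (0.000276)/(0.162181) = 0.506399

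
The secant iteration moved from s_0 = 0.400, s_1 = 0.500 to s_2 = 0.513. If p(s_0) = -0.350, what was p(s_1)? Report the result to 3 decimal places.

The secant line through (0.400, -0.350) and (0.500, p(s_1)) crosses zero at s_2 = 0.513.
So (0.400, -0.350), (0.500, p(s_1)), (0.513, 0) are collinear:
p(s_1) = -0.350 · (0.500 − 0.513) / (0.400 − 0.513) = -0.350 · (-0.01300)/(-0.11300) = -0.04027

-0.040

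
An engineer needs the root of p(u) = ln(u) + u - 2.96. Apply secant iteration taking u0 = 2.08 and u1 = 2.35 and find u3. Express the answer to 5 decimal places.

p(2.08) = -0.1476321, p(2.35) = 0.2444153
u2 = 2.3500000 − 0.2444153·(2.3500000 − 2.0800000) / (0.2444153 − (-0.1476321)) = 2.3500000 − (0.0659921)/(0.3920474) = 2.1816731
p(2.1816731) = 0.0017651
u3 = 2.1816731 − 0.0017651·(2.1816731 − 2.3500000) / (0.0017651 − 0.2444153) = 2.1816731 − (-0.0002971)/(-0.2426502) = 2.1804486

2.18045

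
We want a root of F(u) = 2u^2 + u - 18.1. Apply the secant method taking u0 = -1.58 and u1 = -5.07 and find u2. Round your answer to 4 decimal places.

F(-1.58) = -14.687200, F(-5.07) = 28.239800
u2 = -5.070000 − 28.239800·(-5.070000 − (-1.580000)) / (28.239800 − (-14.687200)) = -5.070000 − (-98.556902)/(42.927000) = -2.774081

-2.7741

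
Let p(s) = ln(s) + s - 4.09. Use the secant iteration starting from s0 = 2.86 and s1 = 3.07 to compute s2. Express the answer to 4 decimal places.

p(2.86) = -0.179178, p(3.07) = 0.101678
s2 = 3.070000 − 0.101678·(3.070000 − 2.860000) / (0.101678 − (-0.179178)) = 3.070000 − (0.021352)/(0.280856) = 2.993974

2.9940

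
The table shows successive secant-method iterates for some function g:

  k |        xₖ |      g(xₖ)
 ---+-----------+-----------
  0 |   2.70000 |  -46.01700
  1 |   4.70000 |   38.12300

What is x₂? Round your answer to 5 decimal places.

3.79382

x₂ = 4.70000 − 38.12300·(4.70000 − 2.70000) / (38.12300 − (-46.01700))
   = 4.70000 − (76.2460000)/(84.1400000) = 3.7938198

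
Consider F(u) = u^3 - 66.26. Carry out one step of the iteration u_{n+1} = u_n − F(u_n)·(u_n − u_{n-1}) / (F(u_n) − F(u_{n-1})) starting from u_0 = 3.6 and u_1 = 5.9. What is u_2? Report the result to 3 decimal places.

3.884

F(3.6) = -19.60400, F(5.9) = 139.11900
u_2 = 5.90000 − 139.11900·(5.90000 − 3.60000) / (139.11900 − (-19.60400)) = 5.90000 − (319.97370)/(158.72300) = 3.88407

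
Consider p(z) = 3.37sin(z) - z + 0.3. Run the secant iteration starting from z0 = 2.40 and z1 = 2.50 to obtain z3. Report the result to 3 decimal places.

p(2.40) = 0.17631, p(2.50) = -0.18315
z2 = 2.50000 − (-0.18315)·(2.50000 − 2.40000) / (-0.18315 − 0.17631) = 2.50000 − (-0.01831)/(-0.35946) = 2.44905
p(2.44905) = 0.00269
z3 = 2.44905 − 0.00269·(2.44905 − 2.50000) / (0.00269 − (-0.18315)) = 2.44905 − (-0.00014)/(0.18583) = 2.44979

2.450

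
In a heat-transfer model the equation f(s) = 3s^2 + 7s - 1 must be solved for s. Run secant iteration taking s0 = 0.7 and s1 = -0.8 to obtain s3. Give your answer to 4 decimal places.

0.2895

f(0.7) = 5.370000, f(-0.8) = -4.680000
s2 = -0.800000 − (-4.680000)·(-0.800000 − 0.700000) / (-4.680000 − 5.370000) = -0.800000 − (7.020000)/(-10.050000) = -0.101493
f(-0.101493) = -1.679546
s3 = -0.101493 − (-1.679546)·(-0.101493 − (-0.800000)) / (-1.679546 − (-4.680000)) = -0.101493 − (-1.173175)/(3.000454) = 0.289507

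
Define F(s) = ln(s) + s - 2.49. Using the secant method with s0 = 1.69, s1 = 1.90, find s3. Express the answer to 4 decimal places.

1.8661

F(1.69) = -0.275271, F(1.90) = 0.051854
s2 = 1.900000 − 0.051854·(1.900000 − 1.690000) / (0.051854 − (-0.275271)) = 1.900000 − (0.010889)/(0.327125) = 1.866712
F(1.866712) = 0.000891
s3 = 1.866712 − 0.000891·(1.866712 − 1.900000) / (0.000891 − 0.051854) = 1.866712 − (-0.000030)/(-0.050963) = 1.866130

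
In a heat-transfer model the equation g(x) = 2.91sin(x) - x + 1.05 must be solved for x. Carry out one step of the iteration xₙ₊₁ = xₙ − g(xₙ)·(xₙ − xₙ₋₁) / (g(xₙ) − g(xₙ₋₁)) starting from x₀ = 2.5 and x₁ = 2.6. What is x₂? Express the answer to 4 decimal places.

g(2.5) = 0.291554, g(2.6) = -0.049891
x₂ = 2.600000 − (-0.049891)·(2.600000 − 2.500000) / (-0.049891 − 0.291554) = 2.600000 − (-0.004989)/(-0.341445) = 2.585388

2.5854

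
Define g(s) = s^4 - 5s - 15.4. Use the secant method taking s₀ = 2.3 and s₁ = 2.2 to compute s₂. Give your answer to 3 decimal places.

2.273

g(2.3) = 1.08410, g(2.2) = -2.97440
s₂ = 2.20000 − (-2.97440)·(2.20000 − 2.30000) / (-2.97440 − 1.08410) = 2.20000 − (0.29744)/(-4.05850) = 2.27329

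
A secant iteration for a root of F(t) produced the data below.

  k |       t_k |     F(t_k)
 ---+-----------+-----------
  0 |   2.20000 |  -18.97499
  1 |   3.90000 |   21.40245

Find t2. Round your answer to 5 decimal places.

2.99890

t2 = 3.90000 − 21.40245·(3.90000 − 2.20000) / (21.40245 − (-18.97499))
   = 3.90000 − (36.3841650)/(40.3774400) = 2.9988987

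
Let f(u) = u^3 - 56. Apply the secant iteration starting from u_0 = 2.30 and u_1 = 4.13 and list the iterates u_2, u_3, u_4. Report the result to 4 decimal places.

f(2.30) = -43.833000, f(4.13) = 14.444997
u_2 = 4.130000 − 14.444997·(4.130000 − 2.300000) / (14.444997 − (-43.833000)) = 4.130000 − (26.434345)/(58.277997) = 3.676410
f(3.676410) = -6.309697
u_3 = 3.676410 − (-6.309697)·(3.676410 − 4.130000) / (-6.309697 − 14.444997) = 3.676410 − (2.862018)/(-20.754694) = 3.814307
f(3.814307) = -0.505888
u_4 = 3.814307 − (-0.505888)·(3.814307 − 3.676410) / (-0.505888 − (-6.309697)) = 3.814307 − (-0.069761)/(5.803809) = 3.826327

3.6764, 3.8143, 3.8263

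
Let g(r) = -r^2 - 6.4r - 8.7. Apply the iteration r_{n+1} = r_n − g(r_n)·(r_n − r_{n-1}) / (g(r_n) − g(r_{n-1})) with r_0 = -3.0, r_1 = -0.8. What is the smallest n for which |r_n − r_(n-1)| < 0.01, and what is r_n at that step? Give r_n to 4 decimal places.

n = 6, r_n = -1.9591

g(-3.0) = 1.500000, g(-0.8) = -4.220000
r_2 = -0.800000 − (-4.220000)·(2.200000)/(-5.720000) = -2.423077;  |Δ| = 1.623077
g(-2.423077) = 0.936391
r_3 = -2.423077 − 0.936391·(-1.623077)/(5.156391) = -2.128329;  |Δ| = 0.294748
g(-2.128329) = 0.391522
r_4 = -2.128329 − 0.391522·(0.294748)/(-0.544869) = -1.916535;  |Δ| = 0.211794
g(-1.916535) = -0.107283
r_5 = -1.916535 − (-0.107283)·(0.211794)/(-0.498805) = -1.962088;  |Δ| = 0.045553
g(-1.962088) = 0.007573
r_6 = -1.962088 − 0.007573·(-0.045553)/(0.114856) = -1.959084;  |Δ| = 0.003003
|r_6 − r_5| = 0.003003 < 0.01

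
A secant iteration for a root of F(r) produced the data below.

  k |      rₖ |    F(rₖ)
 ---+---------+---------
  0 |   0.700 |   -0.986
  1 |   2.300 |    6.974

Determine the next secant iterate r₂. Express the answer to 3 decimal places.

0.898

r₂ = 2.300 − 6.974·(2.300 − 0.700) / (6.974 − (-0.986))
   = 2.300 − (11.15840)/(7.96000) = 0.89819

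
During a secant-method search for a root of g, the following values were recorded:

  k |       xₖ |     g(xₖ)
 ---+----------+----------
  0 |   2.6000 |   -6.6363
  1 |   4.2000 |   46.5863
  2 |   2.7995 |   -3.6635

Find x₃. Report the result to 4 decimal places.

x₃ = 2.7995 − (-3.6635)·(2.7995 − 4.2000) / (-3.6635 − 46.5863)
   = 2.7995 − (5.130732)/(-50.249800) = 2.901605

2.9016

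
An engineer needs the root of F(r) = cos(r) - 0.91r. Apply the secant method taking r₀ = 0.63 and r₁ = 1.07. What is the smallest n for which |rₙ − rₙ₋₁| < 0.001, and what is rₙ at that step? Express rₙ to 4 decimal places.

n = 4, rₙ = 0.7807

F(0.63) = 0.234728, F(1.07) = -0.493576
r₂ = 1.070000 − (-0.493576)·(0.440000)/(-0.728303) = 0.771809;  |Δ| = 0.298191
F(0.771809) = 0.014304
r₃ = 0.771809 − 0.014304·(-0.298191)/(0.507879) = 0.780207;  |Δ| = 0.008398
F(0.780207) = 0.000779
r₄ = 0.780207 − 0.000779·(0.008398)/(-0.013525) = 0.780691;  |Δ| = 0.000484
|r₄ − r₃| = 0.000484 < 0.001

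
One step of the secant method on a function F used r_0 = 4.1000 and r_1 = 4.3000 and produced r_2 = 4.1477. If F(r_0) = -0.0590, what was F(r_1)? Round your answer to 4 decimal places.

0.1884

The secant line through (4.1000, -0.0590) and (4.3000, F(r_1)) crosses zero at r_2 = 4.1477.
So (4.1000, -0.0590), (4.3000, F(r_1)), (4.1477, 0) are collinear:
F(r_1) = -0.0590 · (4.3000 − 4.1477) / (4.1000 − 4.1477) = -0.0590 · (0.152300)/(-0.047700) = 0.188379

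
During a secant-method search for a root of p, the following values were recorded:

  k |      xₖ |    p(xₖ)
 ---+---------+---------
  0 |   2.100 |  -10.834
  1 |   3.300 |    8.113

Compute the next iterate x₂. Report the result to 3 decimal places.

2.786

x₂ = 3.300 − 8.113·(3.300 − 2.100) / (8.113 − (-10.834))
   = 3.300 − (9.73560)/(18.94700) = 2.78617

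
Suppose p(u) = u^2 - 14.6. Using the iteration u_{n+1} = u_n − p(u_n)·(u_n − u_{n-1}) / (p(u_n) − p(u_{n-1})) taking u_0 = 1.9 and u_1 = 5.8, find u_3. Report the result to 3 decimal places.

3.714

p(1.9) = -10.99000, p(5.8) = 19.04000
u_2 = 5.80000 − 19.04000·(5.80000 − 1.90000) / (19.04000 − (-10.99000)) = 5.80000 − (74.25600)/(30.03000) = 3.32727
p(3.32727) = -3.52926
u_3 = 3.32727 − (-3.52926)·(3.32727 − 5.80000) / (-3.52926 − 19.04000) = 3.32727 − (8.72689)/(-22.56926) = 3.71394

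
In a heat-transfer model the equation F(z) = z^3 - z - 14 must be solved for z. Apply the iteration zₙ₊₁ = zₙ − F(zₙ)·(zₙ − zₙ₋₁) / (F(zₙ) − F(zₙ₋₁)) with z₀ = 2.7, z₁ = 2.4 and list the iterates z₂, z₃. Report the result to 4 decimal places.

2.5390, 2.5489

F(2.7) = 2.983000, F(2.4) = -2.576000
z₂ = 2.400000 − (-2.576000)·(2.400000 − 2.700000) / (-2.576000 − 2.983000) = 2.400000 − (0.772800)/(-5.559000) = 2.539018
F(2.539018) = -0.170957
z₃ = 2.539018 − (-0.170957)·(2.539018 − 2.400000) / (-0.170957 − (-2.576000)) = 2.539018 − (-0.023766)/(2.405043) = 2.548900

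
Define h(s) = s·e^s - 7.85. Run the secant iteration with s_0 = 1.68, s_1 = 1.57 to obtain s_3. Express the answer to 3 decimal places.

1.594

h(1.68) = 1.16413, h(1.57) = -0.30356
s_2 = 1.57000 − (-0.30356)·(1.57000 − 1.68000) / (-0.30356 − 1.16413) = 1.57000 − (0.03339)/(-1.46770) = 1.59275
h(1.59275) = -0.01803
s_3 = 1.59275 − (-0.01803)·(1.59275 − 1.57000) / (-0.01803 − (-0.30356)) = 1.59275 − (-0.00041)/(0.28553) = 1.59419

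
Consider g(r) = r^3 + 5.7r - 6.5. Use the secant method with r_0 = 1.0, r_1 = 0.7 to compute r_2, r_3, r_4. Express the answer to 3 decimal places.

0.975, 0.977, 0.977

g(1.0) = 0.20000, g(0.7) = -2.16700
r_2 = 0.70000 − (-2.16700)·(0.70000 − 1.00000) / (-2.16700 − 0.20000) = 0.70000 − (0.65010)/(-2.36700) = 0.97465
g(0.97465) = -0.01862
r_3 = 0.97465 − (-0.01862)·(0.97465 − 0.70000) / (-0.01862 − (-2.16700)) = 0.97465 − (-0.00511)/(2.14838) = 0.97703
g(0.97703) = 0.00175
r_4 = 0.97703 − 0.00175·(0.97703 − 0.97465) / (0.00175 − (-0.01862)) = 0.97703 − (0.00000)/(0.02037) = 0.97683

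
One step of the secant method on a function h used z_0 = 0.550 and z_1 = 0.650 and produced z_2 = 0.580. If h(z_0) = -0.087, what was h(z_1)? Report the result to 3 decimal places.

The secant line through (0.550, -0.087) and (0.650, h(z_1)) crosses zero at z_2 = 0.580.
So (0.550, -0.087), (0.650, h(z_1)), (0.580, 0) are collinear:
h(z_1) = -0.087 · (0.650 − 0.580) / (0.550 − 0.580) = -0.087 · (0.07000)/(-0.03000) = 0.20300

0.203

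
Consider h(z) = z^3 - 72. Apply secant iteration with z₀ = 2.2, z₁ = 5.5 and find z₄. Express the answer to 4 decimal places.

h(2.2) = -61.352000, h(5.5) = 94.375000
z₂ = 5.500000 − 94.375000·(5.500000 − 2.200000) / (94.375000 − (-61.352000)) = 5.500000 − (311.437500)/(155.727000) = 3.500106
h(3.500106) = -29.121106
z₃ = 3.500106 − (-29.121106)·(3.500106 − 5.500000) / (-29.121106 − 94.375000) = 3.500106 − (58.239127)/(-123.496106) = 3.971693
h(3.971693) = -9.349157
z₄ = 3.971693 − (-9.349157)·(3.971693 − 3.500106) / (-9.349157 − (-29.121106)) = 3.971693 − (-4.408939)/(19.771949) = 4.194682

4.1947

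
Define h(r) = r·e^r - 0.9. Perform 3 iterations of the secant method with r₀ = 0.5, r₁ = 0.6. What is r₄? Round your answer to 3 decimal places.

h(0.5) = -0.07564, h(0.6) = 0.19327
r₂ = 0.60000 − 0.19327·(0.60000 − 0.50000) / (0.19327 − (-0.07564)) = 0.60000 − (0.01933)/(0.26891) = 0.52813
h(0.52813) = -0.00442
r₃ = 0.52813 − (-0.00442)·(0.52813 − 0.60000) / (-0.00442 − 0.19327) = 0.52813 − (0.00032)/(-0.19770) = 0.52974
h(0.52974) = -0.00025
r₄ = 0.52974 − (-0.00025)·(0.52974 − 0.52813) / (-0.00025 − (-0.00442)) = 0.52974 − (0.00000)/(0.00417) = 0.52983

0.530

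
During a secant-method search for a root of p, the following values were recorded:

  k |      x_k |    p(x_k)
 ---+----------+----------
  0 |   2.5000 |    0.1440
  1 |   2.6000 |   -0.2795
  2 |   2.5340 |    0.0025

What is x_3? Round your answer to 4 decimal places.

2.5346

x_3 = 2.5340 − 0.0025·(2.5340 − 2.6000) / (0.0025 − (-0.2795))
   = 2.5340 − (-0.000165)/(0.282000) = 2.534585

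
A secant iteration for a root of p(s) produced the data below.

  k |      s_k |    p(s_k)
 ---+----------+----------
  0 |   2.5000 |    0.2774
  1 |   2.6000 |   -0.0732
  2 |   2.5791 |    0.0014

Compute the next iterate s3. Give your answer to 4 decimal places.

s3 = 2.5791 − 0.0014·(2.5791 − 2.6000) / (0.0014 − (-0.0732))
   = 2.5791 − (-0.000029)/(0.074600) = 2.579492

2.5795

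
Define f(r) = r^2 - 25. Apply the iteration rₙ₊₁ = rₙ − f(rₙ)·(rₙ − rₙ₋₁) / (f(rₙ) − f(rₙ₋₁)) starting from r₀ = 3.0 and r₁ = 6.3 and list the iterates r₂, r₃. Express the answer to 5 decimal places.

f(3.0) = -16.0000000, f(6.3) = 14.6900000
r₂ = 6.3000000 − 14.6900000·(6.3000000 − 3.0000000) / (14.6900000 − (-16.0000000)) = 6.3000000 − (48.4770000)/(30.6900000) = 4.7204301
f(4.7204301) = -2.7175396
r₃ = 4.7204301 − (-2.7175396)·(4.7204301 − 6.3000000) / (-2.7175396 − 14.6900000) = 4.7204301 − (4.2925437)/(-17.4075396) = 4.9670212

4.72043, 4.96702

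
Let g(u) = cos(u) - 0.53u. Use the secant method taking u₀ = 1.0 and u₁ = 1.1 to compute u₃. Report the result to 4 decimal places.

1.0075

g(1.0) = 0.010302, g(1.1) = -0.129404
u₂ = 1.100000 − (-0.129404)·(1.100000 − 1.000000) / (-0.129404 − 0.010302) = 1.100000 − (-0.012940)/(-0.139706) = 1.007374
g(1.007374) = 0.000174
u₃ = 1.007374 − 0.000174·(1.007374 − 1.100000) / (0.000174 − (-0.129404)) = 1.007374 − (-0.000016)/(0.129578) = 1.007499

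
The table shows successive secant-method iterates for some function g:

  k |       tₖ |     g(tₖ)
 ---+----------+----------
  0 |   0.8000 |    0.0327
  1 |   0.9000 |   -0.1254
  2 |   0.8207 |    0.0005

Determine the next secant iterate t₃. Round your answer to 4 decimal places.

t₃ = 0.8207 − 0.0005·(0.8207 − 0.9000) / (0.0005 − (-0.1254))
   = 0.8207 − (-0.000040)/(0.125900) = 0.821015

0.8210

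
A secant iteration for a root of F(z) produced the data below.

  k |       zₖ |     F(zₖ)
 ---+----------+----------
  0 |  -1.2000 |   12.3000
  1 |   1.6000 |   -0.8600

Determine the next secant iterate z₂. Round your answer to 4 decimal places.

z₂ = 1.6000 − (-0.8600)·(1.6000 − (-1.2000)) / (-0.8600 − 12.3000)
   = 1.6000 − (-2.408000)/(-13.160000) = 1.417021

1.4170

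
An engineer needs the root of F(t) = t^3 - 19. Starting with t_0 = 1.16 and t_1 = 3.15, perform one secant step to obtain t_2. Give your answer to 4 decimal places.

2.3287

F(1.16) = -17.439104, F(3.15) = 12.255875
t_2 = 3.150000 − 12.255875·(3.150000 − 1.160000) / (12.255875 − (-17.439104)) = 3.150000 − (24.389191)/(29.694979) = 2.328676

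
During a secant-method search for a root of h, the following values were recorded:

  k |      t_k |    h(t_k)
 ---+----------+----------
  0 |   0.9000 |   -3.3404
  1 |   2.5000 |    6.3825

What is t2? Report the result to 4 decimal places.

t2 = 2.5000 − 6.3825·(2.5000 − 0.9000) / (6.3825 − (-3.3404))
   = 2.5000 − (10.212000)/(9.722900) = 1.449696

1.4497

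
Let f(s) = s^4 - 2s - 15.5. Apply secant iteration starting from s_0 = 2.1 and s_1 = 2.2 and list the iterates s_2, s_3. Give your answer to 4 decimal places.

2.1067, 2.1071

f(2.1) = -0.251900, f(2.2) = 3.525600
s_2 = 2.200000 − 3.525600·(2.200000 − 2.100000) / (3.525600 − (-0.251900)) = 2.200000 − (0.352560)/(3.777500) = 2.106668
f(2.106668) = -0.017032
s_3 = 2.106668 − (-0.017032)·(2.106668 − 2.200000) / (-0.017032 − 3.525600) = 2.106668 − (0.001590)/(-3.542632) = 2.107117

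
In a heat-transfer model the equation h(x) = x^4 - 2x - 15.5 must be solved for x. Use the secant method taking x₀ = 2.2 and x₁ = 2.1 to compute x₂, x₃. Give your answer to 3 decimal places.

2.107, 2.107

h(2.2) = 3.52560, h(2.1) = -0.25190
x₂ = 2.10000 − (-0.25190)·(2.10000 − 2.20000) / (-0.25190 − 3.52560) = 2.10000 − (0.02519)/(-3.77750) = 2.10667
h(2.10667) = -0.01703
x₃ = 2.10667 − (-0.01703)·(2.10667 − 2.10000) / (-0.01703 − (-0.25190)) = 2.10667 − (-0.00011)/(0.23487) = 2.10715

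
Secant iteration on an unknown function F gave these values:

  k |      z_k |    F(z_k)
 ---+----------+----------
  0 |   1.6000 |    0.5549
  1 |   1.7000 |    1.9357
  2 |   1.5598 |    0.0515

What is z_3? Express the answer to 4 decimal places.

z_3 = 1.5598 − 0.0515·(1.5598 − 1.7000) / (0.0515 − 1.9357)
   = 1.5598 − (-0.007220)/(-1.884200) = 1.555968

1.5560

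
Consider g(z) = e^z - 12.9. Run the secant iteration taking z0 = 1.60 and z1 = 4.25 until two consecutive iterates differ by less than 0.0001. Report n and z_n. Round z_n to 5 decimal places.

n = 8, z_n = 2.55723

g(1.60) = -7.9469676, g(4.25) = 57.2054123
z2 = 4.2500000 − 57.2054123·(2.6500000)/(65.1523799) = 1.9232340;  |Δ| = 2.3267660
g(1.9232340) = -6.0569469
z3 = 1.9232340 − (-6.0569469)·(-2.3267660)/(-63.2623592) = 2.1460062;  |Δ| = 0.2227722
g(2.1460062) = -4.3493591
z4 = 2.1460062 − (-4.3493591)·(0.2227722)/(1.7075878) = 2.7134245;  |Δ| = 0.5674183
g(2.7134245) = 2.1808315
z5 = 2.7134245 − 2.1808315·(0.5674183)/(6.5301905) = 2.5239287;  |Δ| = 0.1894958
g(2.5239287) = -0.4224789
z6 = 2.5239287 − (-0.4224789)·(-0.1894958)/(-2.6033104) = 2.5546811;  |Δ| = 0.0307524
g(2.5546811) = -0.0328045
z7 = 2.5546811 − (-0.0328045)·(0.0307524)/(0.3896744) = 2.5572700;  |Δ| = 0.0025889
g(2.5572700) = 0.0005502
z8 = 2.5572700 − 0.0005502·(0.0025889)/(0.0333547) = 2.5572273;  |Δ| = 0.0000427
|z8 − z7| = 0.0000427 < 0.0001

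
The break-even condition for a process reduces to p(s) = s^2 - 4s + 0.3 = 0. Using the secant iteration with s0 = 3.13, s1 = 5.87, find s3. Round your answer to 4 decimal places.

3.8139

p(3.13) = -2.423100, p(5.87) = 11.276900
s2 = 5.870000 − 11.276900·(5.870000 − 3.130000) / (11.276900 − (-2.423100)) = 5.870000 − (30.898706)/(13.700000) = 3.614620
p(3.614620) = -1.093002
s3 = 3.614620 − (-1.093002)·(3.614620 − 5.870000) / (-1.093002 − 11.276900) = 3.614620 − (2.465135)/(-12.369902) = 3.813905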